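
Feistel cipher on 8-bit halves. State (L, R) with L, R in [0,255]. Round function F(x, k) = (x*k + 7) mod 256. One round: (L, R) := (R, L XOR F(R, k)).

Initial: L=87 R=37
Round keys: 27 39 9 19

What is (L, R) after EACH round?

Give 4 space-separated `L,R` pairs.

Round 1 (k=27): L=37 R=185
Round 2 (k=39): L=185 R=19
Round 3 (k=9): L=19 R=11
Round 4 (k=19): L=11 R=203

Answer: 37,185 185,19 19,11 11,203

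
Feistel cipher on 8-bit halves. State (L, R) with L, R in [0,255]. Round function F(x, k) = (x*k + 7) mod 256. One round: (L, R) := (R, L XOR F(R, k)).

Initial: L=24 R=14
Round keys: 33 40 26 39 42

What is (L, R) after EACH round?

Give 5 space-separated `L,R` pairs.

Round 1 (k=33): L=14 R=205
Round 2 (k=40): L=205 R=1
Round 3 (k=26): L=1 R=236
Round 4 (k=39): L=236 R=250
Round 5 (k=42): L=250 R=231

Answer: 14,205 205,1 1,236 236,250 250,231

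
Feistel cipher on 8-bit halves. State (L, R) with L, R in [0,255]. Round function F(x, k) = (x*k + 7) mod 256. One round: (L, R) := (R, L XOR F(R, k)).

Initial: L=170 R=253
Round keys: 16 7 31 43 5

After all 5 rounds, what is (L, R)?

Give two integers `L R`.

Round 1 (k=16): L=253 R=125
Round 2 (k=7): L=125 R=143
Round 3 (k=31): L=143 R=37
Round 4 (k=43): L=37 R=177
Round 5 (k=5): L=177 R=89

Answer: 177 89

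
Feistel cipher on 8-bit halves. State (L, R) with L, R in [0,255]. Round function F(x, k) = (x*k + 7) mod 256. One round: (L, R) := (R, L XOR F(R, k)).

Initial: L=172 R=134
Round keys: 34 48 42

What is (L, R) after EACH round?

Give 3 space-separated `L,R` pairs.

Round 1 (k=34): L=134 R=127
Round 2 (k=48): L=127 R=81
Round 3 (k=42): L=81 R=46

Answer: 134,127 127,81 81,46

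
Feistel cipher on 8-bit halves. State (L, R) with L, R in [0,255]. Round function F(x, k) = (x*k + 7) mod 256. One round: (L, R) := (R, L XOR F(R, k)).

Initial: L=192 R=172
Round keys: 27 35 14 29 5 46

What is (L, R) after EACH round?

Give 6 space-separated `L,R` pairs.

Round 1 (k=27): L=172 R=235
Round 2 (k=35): L=235 R=132
Round 3 (k=14): L=132 R=212
Round 4 (k=29): L=212 R=143
Round 5 (k=5): L=143 R=6
Round 6 (k=46): L=6 R=148

Answer: 172,235 235,132 132,212 212,143 143,6 6,148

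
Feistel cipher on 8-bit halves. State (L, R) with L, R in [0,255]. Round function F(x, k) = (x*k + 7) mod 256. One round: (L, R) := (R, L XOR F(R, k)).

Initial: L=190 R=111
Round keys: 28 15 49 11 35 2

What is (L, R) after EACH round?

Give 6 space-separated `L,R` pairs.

Answer: 111,149 149,173 173,177 177,15 15,165 165,94

Derivation:
Round 1 (k=28): L=111 R=149
Round 2 (k=15): L=149 R=173
Round 3 (k=49): L=173 R=177
Round 4 (k=11): L=177 R=15
Round 5 (k=35): L=15 R=165
Round 6 (k=2): L=165 R=94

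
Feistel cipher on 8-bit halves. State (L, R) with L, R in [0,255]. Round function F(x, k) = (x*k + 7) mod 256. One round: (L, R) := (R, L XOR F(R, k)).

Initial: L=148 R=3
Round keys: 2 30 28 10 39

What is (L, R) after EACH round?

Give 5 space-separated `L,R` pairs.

Answer: 3,153 153,246 246,118 118,85 85,140

Derivation:
Round 1 (k=2): L=3 R=153
Round 2 (k=30): L=153 R=246
Round 3 (k=28): L=246 R=118
Round 4 (k=10): L=118 R=85
Round 5 (k=39): L=85 R=140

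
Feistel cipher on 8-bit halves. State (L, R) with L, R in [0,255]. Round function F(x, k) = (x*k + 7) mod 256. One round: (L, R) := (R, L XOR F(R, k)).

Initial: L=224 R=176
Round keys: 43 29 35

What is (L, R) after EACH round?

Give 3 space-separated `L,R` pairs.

Answer: 176,119 119,50 50,170

Derivation:
Round 1 (k=43): L=176 R=119
Round 2 (k=29): L=119 R=50
Round 3 (k=35): L=50 R=170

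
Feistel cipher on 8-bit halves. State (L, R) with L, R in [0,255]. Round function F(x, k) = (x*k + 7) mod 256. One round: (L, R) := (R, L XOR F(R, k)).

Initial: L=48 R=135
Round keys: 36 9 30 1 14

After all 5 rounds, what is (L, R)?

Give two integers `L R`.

Round 1 (k=36): L=135 R=51
Round 2 (k=9): L=51 R=85
Round 3 (k=30): L=85 R=206
Round 4 (k=1): L=206 R=128
Round 5 (k=14): L=128 R=201

Answer: 128 201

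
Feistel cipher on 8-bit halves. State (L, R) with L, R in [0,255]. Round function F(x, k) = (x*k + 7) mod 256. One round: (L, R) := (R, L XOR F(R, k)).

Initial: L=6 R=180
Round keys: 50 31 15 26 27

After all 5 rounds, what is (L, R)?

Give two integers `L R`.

Round 1 (k=50): L=180 R=41
Round 2 (k=31): L=41 R=74
Round 3 (k=15): L=74 R=116
Round 4 (k=26): L=116 R=133
Round 5 (k=27): L=133 R=122

Answer: 133 122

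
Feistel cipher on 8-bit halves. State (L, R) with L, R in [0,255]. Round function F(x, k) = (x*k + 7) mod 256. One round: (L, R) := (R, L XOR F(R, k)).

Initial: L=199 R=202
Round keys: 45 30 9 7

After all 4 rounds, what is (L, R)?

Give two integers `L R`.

Answer: 190 216

Derivation:
Round 1 (k=45): L=202 R=78
Round 2 (k=30): L=78 R=225
Round 3 (k=9): L=225 R=190
Round 4 (k=7): L=190 R=216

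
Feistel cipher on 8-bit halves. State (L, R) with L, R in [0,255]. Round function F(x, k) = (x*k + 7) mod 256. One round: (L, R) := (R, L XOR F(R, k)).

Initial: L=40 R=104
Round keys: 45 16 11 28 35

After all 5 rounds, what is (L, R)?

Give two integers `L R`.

Answer: 100 136

Derivation:
Round 1 (k=45): L=104 R=103
Round 2 (k=16): L=103 R=31
Round 3 (k=11): L=31 R=59
Round 4 (k=28): L=59 R=100
Round 5 (k=35): L=100 R=136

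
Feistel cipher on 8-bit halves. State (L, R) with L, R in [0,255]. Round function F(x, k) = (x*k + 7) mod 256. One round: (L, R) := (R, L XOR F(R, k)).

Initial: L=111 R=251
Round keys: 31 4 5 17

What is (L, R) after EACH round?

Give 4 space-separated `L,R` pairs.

Round 1 (k=31): L=251 R=3
Round 2 (k=4): L=3 R=232
Round 3 (k=5): L=232 R=140
Round 4 (k=17): L=140 R=187

Answer: 251,3 3,232 232,140 140,187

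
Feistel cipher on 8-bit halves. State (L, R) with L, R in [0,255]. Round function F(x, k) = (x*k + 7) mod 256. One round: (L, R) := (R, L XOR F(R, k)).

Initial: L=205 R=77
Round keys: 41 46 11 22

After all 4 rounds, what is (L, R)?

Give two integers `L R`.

Round 1 (k=41): L=77 R=145
Round 2 (k=46): L=145 R=88
Round 3 (k=11): L=88 R=94
Round 4 (k=22): L=94 R=67

Answer: 94 67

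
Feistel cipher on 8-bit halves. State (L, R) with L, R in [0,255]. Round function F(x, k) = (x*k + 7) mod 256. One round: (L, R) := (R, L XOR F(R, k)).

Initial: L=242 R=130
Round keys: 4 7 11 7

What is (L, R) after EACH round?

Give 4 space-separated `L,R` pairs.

Answer: 130,253 253,112 112,42 42,93

Derivation:
Round 1 (k=4): L=130 R=253
Round 2 (k=7): L=253 R=112
Round 3 (k=11): L=112 R=42
Round 4 (k=7): L=42 R=93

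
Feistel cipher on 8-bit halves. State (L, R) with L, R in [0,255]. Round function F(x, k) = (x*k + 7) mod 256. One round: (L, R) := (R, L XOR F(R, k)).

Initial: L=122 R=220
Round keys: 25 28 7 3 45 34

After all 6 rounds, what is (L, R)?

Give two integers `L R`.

Answer: 9 116

Derivation:
Round 1 (k=25): L=220 R=249
Round 2 (k=28): L=249 R=159
Round 3 (k=7): L=159 R=153
Round 4 (k=3): L=153 R=77
Round 5 (k=45): L=77 R=9
Round 6 (k=34): L=9 R=116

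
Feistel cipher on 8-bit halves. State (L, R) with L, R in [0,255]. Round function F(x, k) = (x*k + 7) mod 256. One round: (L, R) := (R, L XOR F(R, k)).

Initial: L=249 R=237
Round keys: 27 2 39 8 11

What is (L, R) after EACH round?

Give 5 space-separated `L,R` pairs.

Round 1 (k=27): L=237 R=255
Round 2 (k=2): L=255 R=232
Round 3 (k=39): L=232 R=160
Round 4 (k=8): L=160 R=239
Round 5 (k=11): L=239 R=236

Answer: 237,255 255,232 232,160 160,239 239,236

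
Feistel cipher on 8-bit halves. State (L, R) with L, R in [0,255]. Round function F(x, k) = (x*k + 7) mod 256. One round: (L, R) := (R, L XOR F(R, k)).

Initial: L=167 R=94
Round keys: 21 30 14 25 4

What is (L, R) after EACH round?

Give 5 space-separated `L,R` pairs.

Answer: 94,26 26,77 77,39 39,155 155,84

Derivation:
Round 1 (k=21): L=94 R=26
Round 2 (k=30): L=26 R=77
Round 3 (k=14): L=77 R=39
Round 4 (k=25): L=39 R=155
Round 5 (k=4): L=155 R=84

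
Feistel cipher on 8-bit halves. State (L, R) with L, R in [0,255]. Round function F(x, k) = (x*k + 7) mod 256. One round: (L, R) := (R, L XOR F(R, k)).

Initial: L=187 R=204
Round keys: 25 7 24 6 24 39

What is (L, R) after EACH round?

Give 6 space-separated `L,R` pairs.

Round 1 (k=25): L=204 R=72
Round 2 (k=7): L=72 R=51
Round 3 (k=24): L=51 R=135
Round 4 (k=6): L=135 R=2
Round 5 (k=24): L=2 R=176
Round 6 (k=39): L=176 R=213

Answer: 204,72 72,51 51,135 135,2 2,176 176,213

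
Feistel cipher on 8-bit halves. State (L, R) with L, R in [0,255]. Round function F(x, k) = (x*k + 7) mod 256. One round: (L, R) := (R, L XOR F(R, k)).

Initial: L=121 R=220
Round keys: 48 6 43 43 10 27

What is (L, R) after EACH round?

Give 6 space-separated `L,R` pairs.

Answer: 220,62 62,167 167,42 42,178 178,209 209,160

Derivation:
Round 1 (k=48): L=220 R=62
Round 2 (k=6): L=62 R=167
Round 3 (k=43): L=167 R=42
Round 4 (k=43): L=42 R=178
Round 5 (k=10): L=178 R=209
Round 6 (k=27): L=209 R=160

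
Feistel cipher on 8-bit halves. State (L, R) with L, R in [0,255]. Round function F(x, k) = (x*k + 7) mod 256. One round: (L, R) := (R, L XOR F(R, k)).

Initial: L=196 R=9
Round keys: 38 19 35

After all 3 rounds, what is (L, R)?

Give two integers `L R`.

Answer: 107 49

Derivation:
Round 1 (k=38): L=9 R=153
Round 2 (k=19): L=153 R=107
Round 3 (k=35): L=107 R=49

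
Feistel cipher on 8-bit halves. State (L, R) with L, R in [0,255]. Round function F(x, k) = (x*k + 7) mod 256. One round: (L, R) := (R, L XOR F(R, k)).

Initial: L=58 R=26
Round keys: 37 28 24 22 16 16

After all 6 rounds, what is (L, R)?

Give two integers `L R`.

Answer: 11 121

Derivation:
Round 1 (k=37): L=26 R=243
Round 2 (k=28): L=243 R=129
Round 3 (k=24): L=129 R=236
Round 4 (k=22): L=236 R=206
Round 5 (k=16): L=206 R=11
Round 6 (k=16): L=11 R=121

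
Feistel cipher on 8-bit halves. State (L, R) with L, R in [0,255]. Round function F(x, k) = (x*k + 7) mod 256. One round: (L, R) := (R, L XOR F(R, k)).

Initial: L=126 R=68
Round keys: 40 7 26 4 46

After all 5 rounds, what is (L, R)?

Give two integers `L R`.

Answer: 189 63

Derivation:
Round 1 (k=40): L=68 R=217
Round 2 (k=7): L=217 R=178
Round 3 (k=26): L=178 R=194
Round 4 (k=4): L=194 R=189
Round 5 (k=46): L=189 R=63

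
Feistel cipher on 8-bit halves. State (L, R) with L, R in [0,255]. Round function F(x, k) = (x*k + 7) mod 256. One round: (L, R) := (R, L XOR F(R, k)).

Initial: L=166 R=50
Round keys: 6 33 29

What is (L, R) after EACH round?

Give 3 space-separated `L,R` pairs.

Round 1 (k=6): L=50 R=149
Round 2 (k=33): L=149 R=14
Round 3 (k=29): L=14 R=8

Answer: 50,149 149,14 14,8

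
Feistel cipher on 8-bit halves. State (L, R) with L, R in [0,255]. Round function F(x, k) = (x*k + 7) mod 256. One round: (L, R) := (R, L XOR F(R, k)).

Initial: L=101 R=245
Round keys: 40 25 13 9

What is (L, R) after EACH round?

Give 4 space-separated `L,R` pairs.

Answer: 245,42 42,212 212,225 225,36

Derivation:
Round 1 (k=40): L=245 R=42
Round 2 (k=25): L=42 R=212
Round 3 (k=13): L=212 R=225
Round 4 (k=9): L=225 R=36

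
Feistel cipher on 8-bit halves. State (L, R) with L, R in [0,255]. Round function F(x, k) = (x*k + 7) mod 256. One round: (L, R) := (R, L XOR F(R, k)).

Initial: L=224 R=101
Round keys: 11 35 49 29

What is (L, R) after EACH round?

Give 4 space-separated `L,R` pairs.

Answer: 101,190 190,100 100,149 149,140

Derivation:
Round 1 (k=11): L=101 R=190
Round 2 (k=35): L=190 R=100
Round 3 (k=49): L=100 R=149
Round 4 (k=29): L=149 R=140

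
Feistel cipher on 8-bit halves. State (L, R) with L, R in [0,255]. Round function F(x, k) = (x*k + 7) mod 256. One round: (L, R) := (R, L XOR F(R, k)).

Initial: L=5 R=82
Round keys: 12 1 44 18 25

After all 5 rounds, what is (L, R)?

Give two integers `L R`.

Answer: 138 144

Derivation:
Round 1 (k=12): L=82 R=218
Round 2 (k=1): L=218 R=179
Round 3 (k=44): L=179 R=17
Round 4 (k=18): L=17 R=138
Round 5 (k=25): L=138 R=144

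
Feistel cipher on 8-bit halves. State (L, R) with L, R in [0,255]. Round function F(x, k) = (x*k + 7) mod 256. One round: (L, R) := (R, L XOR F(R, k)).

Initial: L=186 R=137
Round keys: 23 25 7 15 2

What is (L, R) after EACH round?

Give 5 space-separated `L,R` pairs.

Round 1 (k=23): L=137 R=236
Round 2 (k=25): L=236 R=154
Round 3 (k=7): L=154 R=209
Round 4 (k=15): L=209 R=220
Round 5 (k=2): L=220 R=110

Answer: 137,236 236,154 154,209 209,220 220,110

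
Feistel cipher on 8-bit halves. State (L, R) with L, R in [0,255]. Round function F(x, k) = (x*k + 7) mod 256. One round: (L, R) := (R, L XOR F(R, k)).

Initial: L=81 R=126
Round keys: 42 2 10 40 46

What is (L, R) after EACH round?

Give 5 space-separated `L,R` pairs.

Answer: 126,226 226,181 181,251 251,138 138,40

Derivation:
Round 1 (k=42): L=126 R=226
Round 2 (k=2): L=226 R=181
Round 3 (k=10): L=181 R=251
Round 4 (k=40): L=251 R=138
Round 5 (k=46): L=138 R=40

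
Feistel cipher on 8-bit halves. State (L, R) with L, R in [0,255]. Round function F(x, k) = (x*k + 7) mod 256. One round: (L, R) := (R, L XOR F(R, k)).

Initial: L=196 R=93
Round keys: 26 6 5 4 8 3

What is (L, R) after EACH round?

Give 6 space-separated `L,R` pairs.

Answer: 93,189 189,40 40,114 114,231 231,77 77,9

Derivation:
Round 1 (k=26): L=93 R=189
Round 2 (k=6): L=189 R=40
Round 3 (k=5): L=40 R=114
Round 4 (k=4): L=114 R=231
Round 5 (k=8): L=231 R=77
Round 6 (k=3): L=77 R=9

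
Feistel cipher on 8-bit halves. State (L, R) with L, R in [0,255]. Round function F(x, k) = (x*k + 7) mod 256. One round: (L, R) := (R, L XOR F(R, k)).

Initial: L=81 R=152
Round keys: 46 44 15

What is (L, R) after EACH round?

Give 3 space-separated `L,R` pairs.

Round 1 (k=46): L=152 R=6
Round 2 (k=44): L=6 R=151
Round 3 (k=15): L=151 R=230

Answer: 152,6 6,151 151,230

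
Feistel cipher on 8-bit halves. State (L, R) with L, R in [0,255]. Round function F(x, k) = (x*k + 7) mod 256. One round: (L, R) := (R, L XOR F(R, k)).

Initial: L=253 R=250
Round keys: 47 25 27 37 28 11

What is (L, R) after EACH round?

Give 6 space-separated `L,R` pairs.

Answer: 250,16 16,109 109,150 150,216 216,49 49,250

Derivation:
Round 1 (k=47): L=250 R=16
Round 2 (k=25): L=16 R=109
Round 3 (k=27): L=109 R=150
Round 4 (k=37): L=150 R=216
Round 5 (k=28): L=216 R=49
Round 6 (k=11): L=49 R=250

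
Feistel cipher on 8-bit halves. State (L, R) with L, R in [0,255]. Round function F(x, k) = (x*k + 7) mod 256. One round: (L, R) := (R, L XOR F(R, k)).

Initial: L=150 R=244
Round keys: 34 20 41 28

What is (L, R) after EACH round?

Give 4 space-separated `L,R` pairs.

Round 1 (k=34): L=244 R=249
Round 2 (k=20): L=249 R=143
Round 3 (k=41): L=143 R=23
Round 4 (k=28): L=23 R=4

Answer: 244,249 249,143 143,23 23,4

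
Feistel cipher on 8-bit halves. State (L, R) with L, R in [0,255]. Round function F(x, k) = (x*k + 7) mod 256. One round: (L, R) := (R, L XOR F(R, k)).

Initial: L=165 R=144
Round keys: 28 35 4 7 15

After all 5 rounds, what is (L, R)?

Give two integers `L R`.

Answer: 203 117

Derivation:
Round 1 (k=28): L=144 R=98
Round 2 (k=35): L=98 R=253
Round 3 (k=4): L=253 R=153
Round 4 (k=7): L=153 R=203
Round 5 (k=15): L=203 R=117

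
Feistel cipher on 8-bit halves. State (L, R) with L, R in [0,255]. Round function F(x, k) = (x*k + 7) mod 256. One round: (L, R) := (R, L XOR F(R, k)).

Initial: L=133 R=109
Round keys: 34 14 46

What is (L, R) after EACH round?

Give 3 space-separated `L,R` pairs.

Round 1 (k=34): L=109 R=4
Round 2 (k=14): L=4 R=82
Round 3 (k=46): L=82 R=199

Answer: 109,4 4,82 82,199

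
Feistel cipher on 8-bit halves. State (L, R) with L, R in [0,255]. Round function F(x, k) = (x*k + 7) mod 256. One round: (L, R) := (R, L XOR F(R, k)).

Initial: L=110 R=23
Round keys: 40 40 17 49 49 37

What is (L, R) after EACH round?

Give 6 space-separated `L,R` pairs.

Round 1 (k=40): L=23 R=241
Round 2 (k=40): L=241 R=184
Round 3 (k=17): L=184 R=206
Round 4 (k=49): L=206 R=205
Round 5 (k=49): L=205 R=138
Round 6 (k=37): L=138 R=52

Answer: 23,241 241,184 184,206 206,205 205,138 138,52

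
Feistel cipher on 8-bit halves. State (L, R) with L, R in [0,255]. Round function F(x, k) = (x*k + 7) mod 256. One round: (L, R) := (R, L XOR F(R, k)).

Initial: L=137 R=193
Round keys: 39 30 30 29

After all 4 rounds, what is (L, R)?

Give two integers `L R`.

Answer: 176 47

Derivation:
Round 1 (k=39): L=193 R=231
Round 2 (k=30): L=231 R=216
Round 3 (k=30): L=216 R=176
Round 4 (k=29): L=176 R=47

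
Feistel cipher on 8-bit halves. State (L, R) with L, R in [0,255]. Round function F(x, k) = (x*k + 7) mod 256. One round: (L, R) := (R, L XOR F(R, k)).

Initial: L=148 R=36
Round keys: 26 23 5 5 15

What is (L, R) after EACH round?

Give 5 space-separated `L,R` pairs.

Answer: 36,59 59,112 112,12 12,51 51,8

Derivation:
Round 1 (k=26): L=36 R=59
Round 2 (k=23): L=59 R=112
Round 3 (k=5): L=112 R=12
Round 4 (k=5): L=12 R=51
Round 5 (k=15): L=51 R=8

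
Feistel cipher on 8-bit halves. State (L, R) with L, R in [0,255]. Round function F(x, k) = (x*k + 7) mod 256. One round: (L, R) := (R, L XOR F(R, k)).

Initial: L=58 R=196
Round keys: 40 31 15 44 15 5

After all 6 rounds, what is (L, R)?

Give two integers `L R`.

Answer: 154 112

Derivation:
Round 1 (k=40): L=196 R=157
Round 2 (k=31): L=157 R=206
Round 3 (k=15): L=206 R=132
Round 4 (k=44): L=132 R=121
Round 5 (k=15): L=121 R=154
Round 6 (k=5): L=154 R=112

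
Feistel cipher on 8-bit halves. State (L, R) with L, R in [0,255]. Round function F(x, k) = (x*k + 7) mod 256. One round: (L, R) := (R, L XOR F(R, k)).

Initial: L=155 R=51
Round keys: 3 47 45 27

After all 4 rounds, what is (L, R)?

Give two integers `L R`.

Round 1 (k=3): L=51 R=59
Round 2 (k=47): L=59 R=239
Round 3 (k=45): L=239 R=49
Round 4 (k=27): L=49 R=221

Answer: 49 221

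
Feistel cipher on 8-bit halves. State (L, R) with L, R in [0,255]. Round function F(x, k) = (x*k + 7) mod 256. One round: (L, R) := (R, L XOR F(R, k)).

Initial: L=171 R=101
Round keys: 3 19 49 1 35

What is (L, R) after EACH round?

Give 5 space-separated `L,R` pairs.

Answer: 101,157 157,203 203,127 127,77 77,241

Derivation:
Round 1 (k=3): L=101 R=157
Round 2 (k=19): L=157 R=203
Round 3 (k=49): L=203 R=127
Round 4 (k=1): L=127 R=77
Round 5 (k=35): L=77 R=241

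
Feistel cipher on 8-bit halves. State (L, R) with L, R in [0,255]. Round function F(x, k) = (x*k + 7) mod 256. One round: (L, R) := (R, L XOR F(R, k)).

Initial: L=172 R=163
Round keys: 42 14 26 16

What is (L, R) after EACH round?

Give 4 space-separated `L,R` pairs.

Answer: 163,105 105,102 102,10 10,193

Derivation:
Round 1 (k=42): L=163 R=105
Round 2 (k=14): L=105 R=102
Round 3 (k=26): L=102 R=10
Round 4 (k=16): L=10 R=193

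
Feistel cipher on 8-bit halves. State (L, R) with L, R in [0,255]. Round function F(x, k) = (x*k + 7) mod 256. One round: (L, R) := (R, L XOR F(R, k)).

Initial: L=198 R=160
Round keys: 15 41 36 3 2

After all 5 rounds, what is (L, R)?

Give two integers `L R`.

Round 1 (k=15): L=160 R=161
Round 2 (k=41): L=161 R=112
Round 3 (k=36): L=112 R=102
Round 4 (k=3): L=102 R=73
Round 5 (k=2): L=73 R=255

Answer: 73 255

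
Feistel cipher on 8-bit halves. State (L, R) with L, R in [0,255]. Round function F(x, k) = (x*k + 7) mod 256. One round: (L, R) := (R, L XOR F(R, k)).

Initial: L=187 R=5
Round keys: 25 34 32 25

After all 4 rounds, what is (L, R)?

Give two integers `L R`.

Answer: 56 31

Derivation:
Round 1 (k=25): L=5 R=63
Round 2 (k=34): L=63 R=96
Round 3 (k=32): L=96 R=56
Round 4 (k=25): L=56 R=31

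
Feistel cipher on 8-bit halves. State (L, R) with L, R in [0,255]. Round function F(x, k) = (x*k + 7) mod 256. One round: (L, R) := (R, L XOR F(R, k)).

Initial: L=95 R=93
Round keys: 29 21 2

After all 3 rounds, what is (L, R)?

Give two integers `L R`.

Answer: 95 10

Derivation:
Round 1 (k=29): L=93 R=207
Round 2 (k=21): L=207 R=95
Round 3 (k=2): L=95 R=10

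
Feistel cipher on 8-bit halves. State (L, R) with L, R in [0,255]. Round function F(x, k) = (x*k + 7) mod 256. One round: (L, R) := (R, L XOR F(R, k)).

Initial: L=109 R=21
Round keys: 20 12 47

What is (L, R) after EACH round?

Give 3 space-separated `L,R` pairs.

Answer: 21,198 198,90 90,75

Derivation:
Round 1 (k=20): L=21 R=198
Round 2 (k=12): L=198 R=90
Round 3 (k=47): L=90 R=75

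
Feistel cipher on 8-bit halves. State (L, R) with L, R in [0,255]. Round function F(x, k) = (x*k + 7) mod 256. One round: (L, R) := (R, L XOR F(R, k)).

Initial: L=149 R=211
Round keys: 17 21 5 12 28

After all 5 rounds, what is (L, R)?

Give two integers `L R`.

Answer: 42 204

Derivation:
Round 1 (k=17): L=211 R=159
Round 2 (k=21): L=159 R=193
Round 3 (k=5): L=193 R=83
Round 4 (k=12): L=83 R=42
Round 5 (k=28): L=42 R=204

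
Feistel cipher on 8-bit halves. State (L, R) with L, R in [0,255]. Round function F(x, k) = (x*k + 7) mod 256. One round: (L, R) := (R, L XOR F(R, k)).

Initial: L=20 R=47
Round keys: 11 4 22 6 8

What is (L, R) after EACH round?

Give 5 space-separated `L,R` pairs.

Answer: 47,24 24,72 72,47 47,105 105,96

Derivation:
Round 1 (k=11): L=47 R=24
Round 2 (k=4): L=24 R=72
Round 3 (k=22): L=72 R=47
Round 4 (k=6): L=47 R=105
Round 5 (k=8): L=105 R=96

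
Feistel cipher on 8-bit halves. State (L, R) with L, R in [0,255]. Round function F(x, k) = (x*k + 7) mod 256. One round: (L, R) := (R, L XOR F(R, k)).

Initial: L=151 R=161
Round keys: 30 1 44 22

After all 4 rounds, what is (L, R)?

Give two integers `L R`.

Answer: 85 141

Derivation:
Round 1 (k=30): L=161 R=114
Round 2 (k=1): L=114 R=216
Round 3 (k=44): L=216 R=85
Round 4 (k=22): L=85 R=141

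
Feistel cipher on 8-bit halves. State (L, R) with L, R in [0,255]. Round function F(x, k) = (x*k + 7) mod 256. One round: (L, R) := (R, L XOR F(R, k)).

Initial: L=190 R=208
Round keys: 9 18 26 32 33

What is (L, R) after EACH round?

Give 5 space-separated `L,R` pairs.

Round 1 (k=9): L=208 R=233
Round 2 (k=18): L=233 R=185
Round 3 (k=26): L=185 R=56
Round 4 (k=32): L=56 R=190
Round 5 (k=33): L=190 R=189

Answer: 208,233 233,185 185,56 56,190 190,189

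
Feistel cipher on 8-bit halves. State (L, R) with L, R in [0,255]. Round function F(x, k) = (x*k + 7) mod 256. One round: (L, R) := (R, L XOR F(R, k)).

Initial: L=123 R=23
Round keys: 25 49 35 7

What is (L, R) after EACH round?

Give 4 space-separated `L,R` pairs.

Answer: 23,61 61,163 163,109 109,161

Derivation:
Round 1 (k=25): L=23 R=61
Round 2 (k=49): L=61 R=163
Round 3 (k=35): L=163 R=109
Round 4 (k=7): L=109 R=161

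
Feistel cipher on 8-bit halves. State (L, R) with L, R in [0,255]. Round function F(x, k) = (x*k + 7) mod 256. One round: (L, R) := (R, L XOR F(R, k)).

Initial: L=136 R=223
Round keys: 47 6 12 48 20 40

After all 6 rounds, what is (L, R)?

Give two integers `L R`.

Round 1 (k=47): L=223 R=112
Round 2 (k=6): L=112 R=120
Round 3 (k=12): L=120 R=215
Round 4 (k=48): L=215 R=47
Round 5 (k=20): L=47 R=100
Round 6 (k=40): L=100 R=136

Answer: 100 136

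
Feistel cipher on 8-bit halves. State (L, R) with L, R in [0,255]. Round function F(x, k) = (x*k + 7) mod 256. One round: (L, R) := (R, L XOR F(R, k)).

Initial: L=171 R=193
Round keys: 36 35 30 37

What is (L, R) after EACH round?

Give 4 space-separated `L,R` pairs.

Answer: 193,128 128,70 70,187 187,72

Derivation:
Round 1 (k=36): L=193 R=128
Round 2 (k=35): L=128 R=70
Round 3 (k=30): L=70 R=187
Round 4 (k=37): L=187 R=72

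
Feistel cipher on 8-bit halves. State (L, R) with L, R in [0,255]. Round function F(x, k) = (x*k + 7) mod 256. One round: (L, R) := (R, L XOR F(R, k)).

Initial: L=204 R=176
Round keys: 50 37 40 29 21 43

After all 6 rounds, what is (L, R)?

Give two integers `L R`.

Answer: 20 222

Derivation:
Round 1 (k=50): L=176 R=171
Round 2 (k=37): L=171 R=14
Round 3 (k=40): L=14 R=156
Round 4 (k=29): L=156 R=189
Round 5 (k=21): L=189 R=20
Round 6 (k=43): L=20 R=222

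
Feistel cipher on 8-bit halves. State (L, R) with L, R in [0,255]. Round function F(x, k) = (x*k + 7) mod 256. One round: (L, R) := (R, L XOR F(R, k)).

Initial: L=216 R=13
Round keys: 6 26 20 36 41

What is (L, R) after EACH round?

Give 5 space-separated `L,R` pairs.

Answer: 13,141 141,84 84,26 26,251 251,32

Derivation:
Round 1 (k=6): L=13 R=141
Round 2 (k=26): L=141 R=84
Round 3 (k=20): L=84 R=26
Round 4 (k=36): L=26 R=251
Round 5 (k=41): L=251 R=32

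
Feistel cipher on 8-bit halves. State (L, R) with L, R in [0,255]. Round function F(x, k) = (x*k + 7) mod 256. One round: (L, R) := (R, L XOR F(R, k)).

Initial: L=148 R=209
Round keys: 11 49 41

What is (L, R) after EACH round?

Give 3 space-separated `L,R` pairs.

Answer: 209,150 150,108 108,197

Derivation:
Round 1 (k=11): L=209 R=150
Round 2 (k=49): L=150 R=108
Round 3 (k=41): L=108 R=197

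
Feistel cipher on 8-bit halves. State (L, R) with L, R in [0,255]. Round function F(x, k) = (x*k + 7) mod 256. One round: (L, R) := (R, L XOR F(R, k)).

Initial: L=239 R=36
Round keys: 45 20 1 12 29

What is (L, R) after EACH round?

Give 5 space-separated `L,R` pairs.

Answer: 36,180 180,51 51,142 142,156 156,61

Derivation:
Round 1 (k=45): L=36 R=180
Round 2 (k=20): L=180 R=51
Round 3 (k=1): L=51 R=142
Round 4 (k=12): L=142 R=156
Round 5 (k=29): L=156 R=61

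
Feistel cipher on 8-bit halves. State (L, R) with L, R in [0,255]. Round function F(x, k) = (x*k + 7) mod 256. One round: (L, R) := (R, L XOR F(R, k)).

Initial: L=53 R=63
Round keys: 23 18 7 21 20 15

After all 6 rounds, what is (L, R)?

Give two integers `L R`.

Round 1 (k=23): L=63 R=133
Round 2 (k=18): L=133 R=94
Round 3 (k=7): L=94 R=28
Round 4 (k=21): L=28 R=13
Round 5 (k=20): L=13 R=23
Round 6 (k=15): L=23 R=109

Answer: 23 109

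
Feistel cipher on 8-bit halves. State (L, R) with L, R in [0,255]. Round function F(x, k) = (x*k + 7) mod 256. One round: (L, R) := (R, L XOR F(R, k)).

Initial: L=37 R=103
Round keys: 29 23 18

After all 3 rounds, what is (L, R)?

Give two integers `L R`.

Answer: 255 98

Derivation:
Round 1 (k=29): L=103 R=151
Round 2 (k=23): L=151 R=255
Round 3 (k=18): L=255 R=98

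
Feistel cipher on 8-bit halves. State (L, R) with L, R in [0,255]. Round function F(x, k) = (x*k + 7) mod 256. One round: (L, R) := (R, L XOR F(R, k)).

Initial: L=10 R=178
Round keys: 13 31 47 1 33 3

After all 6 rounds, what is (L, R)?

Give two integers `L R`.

Answer: 156 156

Derivation:
Round 1 (k=13): L=178 R=27
Round 2 (k=31): L=27 R=254
Round 3 (k=47): L=254 R=178
Round 4 (k=1): L=178 R=71
Round 5 (k=33): L=71 R=156
Round 6 (k=3): L=156 R=156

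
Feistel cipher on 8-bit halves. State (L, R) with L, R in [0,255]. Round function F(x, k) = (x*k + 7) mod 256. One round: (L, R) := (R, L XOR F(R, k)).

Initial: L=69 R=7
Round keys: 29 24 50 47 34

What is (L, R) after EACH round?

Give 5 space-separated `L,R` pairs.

Round 1 (k=29): L=7 R=151
Round 2 (k=24): L=151 R=40
Round 3 (k=50): L=40 R=64
Round 4 (k=47): L=64 R=239
Round 5 (k=34): L=239 R=133

Answer: 7,151 151,40 40,64 64,239 239,133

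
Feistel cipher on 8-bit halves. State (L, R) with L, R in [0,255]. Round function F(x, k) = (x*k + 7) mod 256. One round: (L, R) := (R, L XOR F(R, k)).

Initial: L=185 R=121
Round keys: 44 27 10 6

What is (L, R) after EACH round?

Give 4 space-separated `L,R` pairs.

Round 1 (k=44): L=121 R=106
Round 2 (k=27): L=106 R=76
Round 3 (k=10): L=76 R=149
Round 4 (k=6): L=149 R=201

Answer: 121,106 106,76 76,149 149,201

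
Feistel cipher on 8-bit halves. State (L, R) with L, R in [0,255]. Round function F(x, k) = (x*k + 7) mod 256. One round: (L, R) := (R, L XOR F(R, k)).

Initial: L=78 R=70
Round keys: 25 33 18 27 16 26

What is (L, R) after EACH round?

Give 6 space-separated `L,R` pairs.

Round 1 (k=25): L=70 R=147
Round 2 (k=33): L=147 R=188
Round 3 (k=18): L=188 R=172
Round 4 (k=27): L=172 R=151
Round 5 (k=16): L=151 R=219
Round 6 (k=26): L=219 R=210

Answer: 70,147 147,188 188,172 172,151 151,219 219,210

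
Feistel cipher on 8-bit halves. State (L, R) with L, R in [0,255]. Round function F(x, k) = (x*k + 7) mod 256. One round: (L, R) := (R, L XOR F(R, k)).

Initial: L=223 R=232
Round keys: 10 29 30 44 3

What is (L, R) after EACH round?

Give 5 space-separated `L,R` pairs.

Round 1 (k=10): L=232 R=200
Round 2 (k=29): L=200 R=71
Round 3 (k=30): L=71 R=145
Round 4 (k=44): L=145 R=180
Round 5 (k=3): L=180 R=178

Answer: 232,200 200,71 71,145 145,180 180,178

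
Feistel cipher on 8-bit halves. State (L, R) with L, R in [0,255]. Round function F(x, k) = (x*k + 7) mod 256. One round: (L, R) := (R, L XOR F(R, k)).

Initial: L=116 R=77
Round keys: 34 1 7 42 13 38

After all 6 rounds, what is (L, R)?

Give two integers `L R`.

Answer: 48 67

Derivation:
Round 1 (k=34): L=77 R=53
Round 2 (k=1): L=53 R=113
Round 3 (k=7): L=113 R=43
Round 4 (k=42): L=43 R=100
Round 5 (k=13): L=100 R=48
Round 6 (k=38): L=48 R=67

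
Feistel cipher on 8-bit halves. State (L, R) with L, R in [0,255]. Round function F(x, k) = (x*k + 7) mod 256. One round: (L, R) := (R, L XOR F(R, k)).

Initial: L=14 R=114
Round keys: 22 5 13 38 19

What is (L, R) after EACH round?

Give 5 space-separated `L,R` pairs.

Answer: 114,221 221,42 42,244 244,21 21,98

Derivation:
Round 1 (k=22): L=114 R=221
Round 2 (k=5): L=221 R=42
Round 3 (k=13): L=42 R=244
Round 4 (k=38): L=244 R=21
Round 5 (k=19): L=21 R=98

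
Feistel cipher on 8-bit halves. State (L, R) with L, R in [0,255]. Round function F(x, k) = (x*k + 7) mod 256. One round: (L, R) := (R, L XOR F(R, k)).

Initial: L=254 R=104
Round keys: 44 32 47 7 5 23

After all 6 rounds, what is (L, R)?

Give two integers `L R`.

Answer: 237 227

Derivation:
Round 1 (k=44): L=104 R=25
Round 2 (k=32): L=25 R=79
Round 3 (k=47): L=79 R=145
Round 4 (k=7): L=145 R=177
Round 5 (k=5): L=177 R=237
Round 6 (k=23): L=237 R=227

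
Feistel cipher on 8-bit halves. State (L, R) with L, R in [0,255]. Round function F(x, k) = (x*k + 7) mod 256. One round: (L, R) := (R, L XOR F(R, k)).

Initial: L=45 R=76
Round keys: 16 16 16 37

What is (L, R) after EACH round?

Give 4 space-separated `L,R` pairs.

Answer: 76,234 234,235 235,93 93,147

Derivation:
Round 1 (k=16): L=76 R=234
Round 2 (k=16): L=234 R=235
Round 3 (k=16): L=235 R=93
Round 4 (k=37): L=93 R=147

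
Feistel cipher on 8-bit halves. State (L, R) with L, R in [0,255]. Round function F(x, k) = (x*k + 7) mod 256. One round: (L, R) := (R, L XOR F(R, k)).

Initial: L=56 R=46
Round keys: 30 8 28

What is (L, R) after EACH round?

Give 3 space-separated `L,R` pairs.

Answer: 46,83 83,177 177,48

Derivation:
Round 1 (k=30): L=46 R=83
Round 2 (k=8): L=83 R=177
Round 3 (k=28): L=177 R=48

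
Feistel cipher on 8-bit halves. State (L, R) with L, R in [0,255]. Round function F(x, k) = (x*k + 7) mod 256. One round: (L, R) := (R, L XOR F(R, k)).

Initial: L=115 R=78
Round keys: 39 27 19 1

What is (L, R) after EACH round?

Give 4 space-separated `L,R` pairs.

Answer: 78,154 154,11 11,66 66,66

Derivation:
Round 1 (k=39): L=78 R=154
Round 2 (k=27): L=154 R=11
Round 3 (k=19): L=11 R=66
Round 4 (k=1): L=66 R=66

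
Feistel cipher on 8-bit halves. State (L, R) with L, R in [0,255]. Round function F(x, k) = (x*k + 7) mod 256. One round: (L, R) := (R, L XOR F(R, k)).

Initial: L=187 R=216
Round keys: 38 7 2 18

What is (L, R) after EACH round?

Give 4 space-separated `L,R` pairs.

Round 1 (k=38): L=216 R=172
Round 2 (k=7): L=172 R=99
Round 3 (k=2): L=99 R=97
Round 4 (k=18): L=97 R=186

Answer: 216,172 172,99 99,97 97,186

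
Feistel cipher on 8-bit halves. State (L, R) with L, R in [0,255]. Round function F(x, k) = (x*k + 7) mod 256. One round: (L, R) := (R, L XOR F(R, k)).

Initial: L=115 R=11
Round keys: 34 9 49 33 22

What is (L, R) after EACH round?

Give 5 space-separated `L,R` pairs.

Round 1 (k=34): L=11 R=14
Round 2 (k=9): L=14 R=142
Round 3 (k=49): L=142 R=59
Round 4 (k=33): L=59 R=44
Round 5 (k=22): L=44 R=244

Answer: 11,14 14,142 142,59 59,44 44,244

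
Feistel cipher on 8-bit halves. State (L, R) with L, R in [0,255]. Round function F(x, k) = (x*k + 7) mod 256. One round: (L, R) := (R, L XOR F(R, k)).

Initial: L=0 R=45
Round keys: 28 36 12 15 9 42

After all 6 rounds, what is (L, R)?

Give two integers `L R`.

Round 1 (k=28): L=45 R=243
Round 2 (k=36): L=243 R=30
Round 3 (k=12): L=30 R=156
Round 4 (k=15): L=156 R=53
Round 5 (k=9): L=53 R=120
Round 6 (k=42): L=120 R=130

Answer: 120 130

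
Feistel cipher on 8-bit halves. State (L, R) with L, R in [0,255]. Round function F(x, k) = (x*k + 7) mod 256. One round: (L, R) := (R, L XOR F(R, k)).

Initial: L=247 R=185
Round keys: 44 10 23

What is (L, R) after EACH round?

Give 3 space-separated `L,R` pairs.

Round 1 (k=44): L=185 R=36
Round 2 (k=10): L=36 R=214
Round 3 (k=23): L=214 R=101

Answer: 185,36 36,214 214,101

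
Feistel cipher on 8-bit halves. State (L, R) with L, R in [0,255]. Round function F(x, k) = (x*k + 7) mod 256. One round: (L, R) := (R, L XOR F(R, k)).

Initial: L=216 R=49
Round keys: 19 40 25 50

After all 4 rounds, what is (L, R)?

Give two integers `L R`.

Answer: 15 19

Derivation:
Round 1 (k=19): L=49 R=114
Round 2 (k=40): L=114 R=230
Round 3 (k=25): L=230 R=15
Round 4 (k=50): L=15 R=19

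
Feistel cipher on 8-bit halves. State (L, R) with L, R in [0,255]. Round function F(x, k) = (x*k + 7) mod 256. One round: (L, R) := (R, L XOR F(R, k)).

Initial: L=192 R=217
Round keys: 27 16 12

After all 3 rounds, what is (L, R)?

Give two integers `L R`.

Round 1 (k=27): L=217 R=42
Round 2 (k=16): L=42 R=126
Round 3 (k=12): L=126 R=197

Answer: 126 197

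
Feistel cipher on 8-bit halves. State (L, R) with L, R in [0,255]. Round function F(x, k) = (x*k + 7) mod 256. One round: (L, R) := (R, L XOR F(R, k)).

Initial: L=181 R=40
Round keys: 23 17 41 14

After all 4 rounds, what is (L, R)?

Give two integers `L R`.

Answer: 194 90

Derivation:
Round 1 (k=23): L=40 R=42
Round 2 (k=17): L=42 R=249
Round 3 (k=41): L=249 R=194
Round 4 (k=14): L=194 R=90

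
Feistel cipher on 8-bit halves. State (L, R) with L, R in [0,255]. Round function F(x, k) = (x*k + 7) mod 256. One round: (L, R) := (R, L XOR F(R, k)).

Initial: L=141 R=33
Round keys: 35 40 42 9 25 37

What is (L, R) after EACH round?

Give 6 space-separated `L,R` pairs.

Answer: 33,7 7,62 62,52 52,229 229,80 80,114

Derivation:
Round 1 (k=35): L=33 R=7
Round 2 (k=40): L=7 R=62
Round 3 (k=42): L=62 R=52
Round 4 (k=9): L=52 R=229
Round 5 (k=25): L=229 R=80
Round 6 (k=37): L=80 R=114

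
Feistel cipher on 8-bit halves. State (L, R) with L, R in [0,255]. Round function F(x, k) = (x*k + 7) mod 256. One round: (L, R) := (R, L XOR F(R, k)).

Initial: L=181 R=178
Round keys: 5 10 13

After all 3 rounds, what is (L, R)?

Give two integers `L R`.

Round 1 (k=5): L=178 R=52
Round 2 (k=10): L=52 R=189
Round 3 (k=13): L=189 R=148

Answer: 189 148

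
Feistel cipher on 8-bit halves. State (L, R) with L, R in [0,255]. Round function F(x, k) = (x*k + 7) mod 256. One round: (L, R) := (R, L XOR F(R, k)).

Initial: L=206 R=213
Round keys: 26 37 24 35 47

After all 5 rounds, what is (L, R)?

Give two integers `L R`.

Answer: 160 239

Derivation:
Round 1 (k=26): L=213 R=103
Round 2 (k=37): L=103 R=63
Round 3 (k=24): L=63 R=136
Round 4 (k=35): L=136 R=160
Round 5 (k=47): L=160 R=239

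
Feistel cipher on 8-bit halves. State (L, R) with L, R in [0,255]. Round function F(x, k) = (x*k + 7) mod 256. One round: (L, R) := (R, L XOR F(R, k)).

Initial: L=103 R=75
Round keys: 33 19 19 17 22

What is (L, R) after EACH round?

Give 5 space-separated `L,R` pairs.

Answer: 75,213 213,157 157,123 123,175 175,106

Derivation:
Round 1 (k=33): L=75 R=213
Round 2 (k=19): L=213 R=157
Round 3 (k=19): L=157 R=123
Round 4 (k=17): L=123 R=175
Round 5 (k=22): L=175 R=106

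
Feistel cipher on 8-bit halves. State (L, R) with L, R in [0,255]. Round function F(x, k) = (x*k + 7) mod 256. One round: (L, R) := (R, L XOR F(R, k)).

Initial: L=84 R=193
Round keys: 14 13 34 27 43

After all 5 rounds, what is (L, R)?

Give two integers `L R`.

Answer: 162 45

Derivation:
Round 1 (k=14): L=193 R=193
Round 2 (k=13): L=193 R=21
Round 3 (k=34): L=21 R=16
Round 4 (k=27): L=16 R=162
Round 5 (k=43): L=162 R=45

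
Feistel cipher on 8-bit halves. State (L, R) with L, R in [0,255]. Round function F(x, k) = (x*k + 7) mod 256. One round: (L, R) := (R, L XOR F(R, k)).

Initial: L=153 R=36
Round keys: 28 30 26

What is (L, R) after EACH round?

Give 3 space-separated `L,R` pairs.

Answer: 36,110 110,207 207,99

Derivation:
Round 1 (k=28): L=36 R=110
Round 2 (k=30): L=110 R=207
Round 3 (k=26): L=207 R=99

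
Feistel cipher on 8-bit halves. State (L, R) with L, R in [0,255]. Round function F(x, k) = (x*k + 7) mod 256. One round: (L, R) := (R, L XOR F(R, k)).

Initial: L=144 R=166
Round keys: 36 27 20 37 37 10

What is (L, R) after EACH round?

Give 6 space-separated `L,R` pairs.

Answer: 166,207 207,122 122,64 64,61 61,152 152,202

Derivation:
Round 1 (k=36): L=166 R=207
Round 2 (k=27): L=207 R=122
Round 3 (k=20): L=122 R=64
Round 4 (k=37): L=64 R=61
Round 5 (k=37): L=61 R=152
Round 6 (k=10): L=152 R=202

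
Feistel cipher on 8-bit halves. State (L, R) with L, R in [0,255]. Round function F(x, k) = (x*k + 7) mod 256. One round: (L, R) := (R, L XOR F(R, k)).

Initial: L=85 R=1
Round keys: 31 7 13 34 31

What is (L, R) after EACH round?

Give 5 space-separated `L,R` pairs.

Round 1 (k=31): L=1 R=115
Round 2 (k=7): L=115 R=45
Round 3 (k=13): L=45 R=35
Round 4 (k=34): L=35 R=128
Round 5 (k=31): L=128 R=164

Answer: 1,115 115,45 45,35 35,128 128,164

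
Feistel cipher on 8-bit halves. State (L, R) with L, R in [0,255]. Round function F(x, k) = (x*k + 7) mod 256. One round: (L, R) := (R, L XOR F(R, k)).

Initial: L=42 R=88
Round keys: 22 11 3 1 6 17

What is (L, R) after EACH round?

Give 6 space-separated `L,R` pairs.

Round 1 (k=22): L=88 R=189
Round 2 (k=11): L=189 R=126
Round 3 (k=3): L=126 R=60
Round 4 (k=1): L=60 R=61
Round 5 (k=6): L=61 R=73
Round 6 (k=17): L=73 R=221

Answer: 88,189 189,126 126,60 60,61 61,73 73,221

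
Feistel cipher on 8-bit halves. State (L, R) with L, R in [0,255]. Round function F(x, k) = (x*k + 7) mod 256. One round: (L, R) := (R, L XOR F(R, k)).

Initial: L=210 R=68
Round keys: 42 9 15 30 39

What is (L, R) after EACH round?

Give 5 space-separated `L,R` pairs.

Round 1 (k=42): L=68 R=253
Round 2 (k=9): L=253 R=168
Round 3 (k=15): L=168 R=34
Round 4 (k=30): L=34 R=171
Round 5 (k=39): L=171 R=54

Answer: 68,253 253,168 168,34 34,171 171,54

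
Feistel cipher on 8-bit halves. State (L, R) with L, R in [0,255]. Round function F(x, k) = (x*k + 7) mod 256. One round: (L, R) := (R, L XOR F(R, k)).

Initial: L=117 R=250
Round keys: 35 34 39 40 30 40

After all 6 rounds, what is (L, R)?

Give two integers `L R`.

Round 1 (k=35): L=250 R=64
Round 2 (k=34): L=64 R=125
Round 3 (k=39): L=125 R=82
Round 4 (k=40): L=82 R=170
Round 5 (k=30): L=170 R=161
Round 6 (k=40): L=161 R=133

Answer: 161 133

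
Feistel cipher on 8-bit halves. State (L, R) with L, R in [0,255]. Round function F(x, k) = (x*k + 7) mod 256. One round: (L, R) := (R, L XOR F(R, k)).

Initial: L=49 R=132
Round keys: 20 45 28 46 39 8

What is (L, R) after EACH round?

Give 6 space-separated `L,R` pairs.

Round 1 (k=20): L=132 R=102
Round 2 (k=45): L=102 R=113
Round 3 (k=28): L=113 R=5
Round 4 (k=46): L=5 R=156
Round 5 (k=39): L=156 R=206
Round 6 (k=8): L=206 R=235

Answer: 132,102 102,113 113,5 5,156 156,206 206,235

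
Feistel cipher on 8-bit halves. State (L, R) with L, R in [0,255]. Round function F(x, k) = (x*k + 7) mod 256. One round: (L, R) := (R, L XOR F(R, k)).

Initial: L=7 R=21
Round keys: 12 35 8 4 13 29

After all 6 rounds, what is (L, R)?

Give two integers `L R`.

Answer: 107 115

Derivation:
Round 1 (k=12): L=21 R=4
Round 2 (k=35): L=4 R=134
Round 3 (k=8): L=134 R=51
Round 4 (k=4): L=51 R=85
Round 5 (k=13): L=85 R=107
Round 6 (k=29): L=107 R=115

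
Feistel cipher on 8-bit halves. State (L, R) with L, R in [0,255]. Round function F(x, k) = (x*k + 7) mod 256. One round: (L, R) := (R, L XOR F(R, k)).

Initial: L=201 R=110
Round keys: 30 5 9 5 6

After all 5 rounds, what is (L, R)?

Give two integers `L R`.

Answer: 44 243

Derivation:
Round 1 (k=30): L=110 R=34
Round 2 (k=5): L=34 R=223
Round 3 (k=9): L=223 R=252
Round 4 (k=5): L=252 R=44
Round 5 (k=6): L=44 R=243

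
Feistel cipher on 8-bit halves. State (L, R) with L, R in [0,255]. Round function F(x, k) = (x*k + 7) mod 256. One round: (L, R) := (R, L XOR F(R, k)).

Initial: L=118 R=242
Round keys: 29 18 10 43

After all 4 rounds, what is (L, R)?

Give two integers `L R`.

Answer: 170 226

Derivation:
Round 1 (k=29): L=242 R=7
Round 2 (k=18): L=7 R=119
Round 3 (k=10): L=119 R=170
Round 4 (k=43): L=170 R=226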